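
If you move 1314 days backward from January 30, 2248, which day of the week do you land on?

Tuesday

Jan 30, 2248 is a Sunday.
1314 mod 7 = 5, so 1314 days before a Sunday is Sunday − 5 = Tuesday.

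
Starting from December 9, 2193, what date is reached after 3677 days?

January 4, 2204

+365 (one year) → Dec 9, 2194 (3312 left).
+365 (one year) → Dec 9, 2195 (2947 left).
+366 (one year; includes Feb 29, 2196) → Dec 9, 2196 (2581 left).
+365 (one year) → Dec 9, 2197 (2216 left).
+365 (one year) → Dec 9, 2198 (1851 left).
+365 (one year) → Dec 9, 2199 (1486 left).
+365 (one year) → Dec 9, 2200 (1121 left).
+365 (one year) → Dec 9, 2201 (756 left).
+365 (one year) → Dec 9, 2202 (391 left).
Dec has 31 days: +23 → Jan 1, 2203 (368 left).
Jan has 31 days: +31 → Feb 1, 2203 (337 left).
Feb has 28 days: +28 → Mar 1, 2203 (309 left).
Mar has 31 days: +31 → Apr 1, 2203 (278 left).
Apr has 30 days: +30 → May 1, 2203 (248 left).
May has 31 days: +31 → Jun 1, 2203 (217 left).
Jun has 30 days: +30 → Jul 1, 2203 (187 left).
Jul has 31 days: +31 → Aug 1, 2203 (156 left).
Aug has 31 days: +31 → Sep 1, 2203 (125 left).
Sep has 30 days: +30 → Oct 1, 2203 (95 left).
Oct has 31 days: +31 → Nov 1, 2203 (64 left).
Nov has 30 days: +30 → Dec 1, 2203 (34 left).
Dec has 31 days: +31 → Jan 1, 2204 (3 left).
+3 → Jan 4, 2204.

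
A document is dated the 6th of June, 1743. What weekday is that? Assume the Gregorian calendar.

Thursday

Doomsday rule: the anchor day for the 1700s is Sunday. For year 43: 43÷12 = 3 r 7, and 7÷4 = 1, so 3+7+1 = 11.
Sunday + 11 ≡ Thursday — that's 1743's doomsday.
In June the doomsday date is Jun 6.
Jun 6 is the doomsday itself: Thursday.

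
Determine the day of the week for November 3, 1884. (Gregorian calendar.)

Doomsday rule: the anchor day for the 1800s is Friday. For year 84: 84÷12 = 7 r 0, and 0÷4 = 0, so 7+0+0 = 7.
Friday + 7 ≡ Friday — that's 1884's doomsday.
In November the doomsday date is Nov 7.
Nov 3 is 4 days before Nov 7; 4 mod 7 = 4, so Friday − 4 = Monday.

Monday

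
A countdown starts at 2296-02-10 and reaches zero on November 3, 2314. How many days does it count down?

6840

Feb 10, 2296 → Feb 10, 2297: 366 days (Feb 29, 2296 is in that span).
Feb 10, 2297 → Feb 10, 2298: 365 days.
Feb 10, 2298 → Feb 10, 2299: 365 days.
Feb 10, 2299 → Feb 10, 2300: 365 days.
Feb 10, 2300 → Feb 10, 2301: 365 days.
Feb 10, 2301 → Feb 10, 2302: 365 days.
Feb 10, 2302 → Feb 10, 2303: 365 days.
Feb 10, 2303 → Feb 10, 2304: 365 days.
Feb 10, 2304 → Feb 10, 2305: 366 days (Feb 29, 2304 is in that span).
Feb 10, 2305 → Feb 10, 2306: 365 days.
Feb 10, 2306 → Feb 10, 2307: 365 days.
Feb 10, 2307 → Feb 10, 2308: 365 days.
Feb 10, 2308 → Feb 10, 2309: 366 days (Feb 29, 2308 is in that span).
Feb 10, 2309 → Feb 10, 2310: 365 days.
Feb 10, 2310 → Feb 10, 2311: 365 days.
Feb 10, 2311 → Feb 10, 2312: 365 days.
Feb 10, 2312 → Feb 10, 2313: 366 days (Feb 29, 2312 is in that span).
Feb 10, 2313 → Feb 10, 2314: 365 days.
Feb 10, 2314 → Mar 10, 2314: 28 days (February has 28).
Mar 10, 2314 → Apr 10, 2314: 31 days (March has 31).
Apr 10, 2314 → May 10, 2314: 30 days (April has 30).
May 10, 2314 → Jun 10, 2314: 31 days (May has 31).
Jun 10, 2314 → Jul 10, 2314: 30 days (June has 30).
Jul 10, 2314 → Aug 10, 2314: 31 days (July has 31).
Aug 10, 2314 → Sep 10, 2314: 31 days (August has 31).
Sep 10, 2314 → Oct 10, 2314: 30 days (September has 30).
Oct 10, 2314 → Nov 3, 2314: 24 days.
Total: 6840 days.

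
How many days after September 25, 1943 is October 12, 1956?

Sep 25, 1943 → Sep 25, 1944: 366 days (Feb 29, 1944 is in that span).
Sep 25, 1944 → Sep 25, 1945: 365 days.
Sep 25, 1945 → Sep 25, 1946: 365 days.
Sep 25, 1946 → Sep 25, 1947: 365 days.
Sep 25, 1947 → Sep 25, 1948: 366 days (Feb 29, 1948 is in that span).
Sep 25, 1948 → Sep 25, 1949: 365 days.
Sep 25, 1949 → Sep 25, 1950: 365 days.
Sep 25, 1950 → Sep 25, 1951: 365 days.
Sep 25, 1951 → Sep 25, 1952: 366 days (Feb 29, 1952 is in that span).
Sep 25, 1952 → Sep 25, 1953: 365 days.
Sep 25, 1953 → Sep 25, 1954: 365 days.
Sep 25, 1954 → Sep 25, 1955: 365 days.
Sep 25, 1955 → Oct 25, 1955: 30 days (September has 30).
Oct 25, 1955 → Nov 25, 1955: 31 days (October has 31).
Nov 25, 1955 → Dec 25, 1955: 30 days (November has 30).
Dec 25, 1955 → Jan 25, 1956: 31 days (December has 31).
Jan 25, 1956 → Feb 25, 1956: 31 days (January has 31).
Feb 25, 1956 → Mar 25, 1956: 29 days (February has 29).
Mar 25, 1956 → Apr 25, 1956: 31 days (March has 31).
Apr 25, 1956 → May 25, 1956: 30 days (April has 30).
May 25, 1956 → Jun 25, 1956: 31 days (May has 31).
Jun 25, 1956 → Jul 25, 1956: 30 days (June has 30).
Jul 25, 1956 → Aug 25, 1956: 31 days (July has 31).
Aug 25, 1956 → Sep 25, 1956: 31 days (August has 31).
Sep 25, 1956 → Oct 12, 1956: 17 days.
Total: 4766 days.

4766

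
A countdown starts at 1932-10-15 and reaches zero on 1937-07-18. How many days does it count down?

Oct 15, 1932 → Oct 15, 1933: 365 days.
Oct 15, 1933 → Oct 15, 1934: 365 days.
Oct 15, 1934 → Oct 15, 1935: 365 days.
Oct 15, 1935 → Oct 15, 1936: 366 days (Feb 29, 1936 is in that span).
Oct 15, 1936 → Nov 15, 1936: 31 days (October has 31).
Nov 15, 1936 → Dec 15, 1936: 30 days (November has 30).
Dec 15, 1936 → Jan 15, 1937: 31 days (December has 31).
Jan 15, 1937 → Feb 15, 1937: 31 days (January has 31).
Feb 15, 1937 → Mar 15, 1937: 28 days (February has 28).
Mar 15, 1937 → Apr 15, 1937: 31 days (March has 31).
Apr 15, 1937 → May 15, 1937: 30 days (April has 30).
May 15, 1937 → Jun 15, 1937: 31 days (May has 31).
Jun 15, 1937 → Jul 15, 1937: 30 days (June has 30).
Jul 15, 1937 → Jul 18, 1937: 3 days.
Total: 1737 days.

1737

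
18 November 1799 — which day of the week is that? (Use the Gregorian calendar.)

Doomsday rule: the anchor day for the 1700s is Sunday. For year 99: 99÷12 = 8 r 3, and 3÷4 = 0, so 8+3+0 = 11.
Sunday + 11 ≡ Thursday — that's 1799's doomsday.
In November the doomsday date is Nov 7.
Nov 18 is 11 days after Nov 7; 11 mod 7 = 4, so Thursday + 4 = Monday.

Monday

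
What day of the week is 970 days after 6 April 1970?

First find the weekday of Apr 6, 1970. Doomsday rule: the anchor day for the 1900s is Wednesday. For year 70: 70÷12 = 5 r 10, and 10÷4 = 2, so 5+10+2 = 17.
Wednesday + 17 ≡ Saturday — that's 1970's doomsday.
In April the doomsday date is Apr 4.
Apr 6 is 2 days after Apr 4; 2 mod 7 = 2, so Saturday + 2 = Monday.
970 mod 7 = 4, so 970 days after a Monday is Monday + 4 = Friday.

Friday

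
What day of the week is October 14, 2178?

January 1, 2178 is a Thursday.
Jan 1, 2178 → Feb 1, 2178: 31 days (January has 31).
Feb 1, 2178 → Mar 1, 2178: 28 days (February has 28).
Mar 1, 2178 → Apr 1, 2178: 31 days (March has 31).
Apr 1, 2178 → May 1, 2178: 30 days (April has 30).
May 1, 2178 → Jun 1, 2178: 31 days (May has 31).
Jun 1, 2178 → Jul 1, 2178: 30 days (June has 30).
Jul 1, 2178 → Aug 1, 2178: 31 days (July has 31).
Aug 1, 2178 → Sep 1, 2178: 31 days (August has 31).
Sep 1, 2178 → Oct 1, 2178: 30 days (September has 30).
Oct 1, 2178 → Oct 14, 2178: 13 days.
Total: 286 days.
286 mod 7 = 6, so Thursday + 6 = Wednesday.

Wednesday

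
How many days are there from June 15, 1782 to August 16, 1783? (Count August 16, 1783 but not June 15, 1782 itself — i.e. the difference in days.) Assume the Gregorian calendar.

Jun 15, 1782 → Jun 15, 1783: 365 days.
Jun 15, 1783 → Jul 15, 1783: 30 days (June has 30).
Jul 15, 1783 → Aug 15, 1783: 31 days (July has 31).
Aug 15, 1783 → Aug 16, 1783: 1 days.
Total: 427 days.

427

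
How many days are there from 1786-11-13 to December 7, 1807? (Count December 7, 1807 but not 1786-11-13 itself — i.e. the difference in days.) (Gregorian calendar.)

Nov 13, 1786 → Nov 13, 1787: 365 days.
Nov 13, 1787 → Nov 13, 1788: 366 days (Feb 29, 1788 is in that span).
Nov 13, 1788 → Nov 13, 1789: 365 days.
Nov 13, 1789 → Nov 13, 1790: 365 days.
Nov 13, 1790 → Nov 13, 1791: 365 days.
Nov 13, 1791 → Nov 13, 1792: 366 days (Feb 29, 1792 is in that span).
Nov 13, 1792 → Nov 13, 1793: 365 days.
Nov 13, 1793 → Nov 13, 1794: 365 days.
Nov 13, 1794 → Nov 13, 1795: 365 days.
Nov 13, 1795 → Nov 13, 1796: 366 days (Feb 29, 1796 is in that span).
Nov 13, 1796 → Nov 13, 1797: 365 days.
Nov 13, 1797 → Nov 13, 1798: 365 days.
Nov 13, 1798 → Nov 13, 1799: 365 days.
Nov 13, 1799 → Nov 13, 1800: 365 days.
Nov 13, 1800 → Nov 13, 1801: 365 days.
Nov 13, 1801 → Nov 13, 1802: 365 days.
Nov 13, 1802 → Nov 13, 1803: 365 days.
Nov 13, 1803 → Nov 13, 1804: 366 days (Feb 29, 1804 is in that span).
Nov 13, 1804 → Nov 13, 1805: 365 days.
Nov 13, 1805 → Nov 13, 1806: 365 days.
Nov 13, 1806 → Dec 13, 1806: 30 days (November has 30).
Dec 13, 1806 → Jan 13, 1807: 31 days (December has 31).
Jan 13, 1807 → Feb 13, 1807: 31 days (January has 31).
Feb 13, 1807 → Mar 13, 1807: 28 days (February has 28).
Mar 13, 1807 → Apr 13, 1807: 31 days (March has 31).
Apr 13, 1807 → May 13, 1807: 30 days (April has 30).
May 13, 1807 → Jun 13, 1807: 31 days (May has 31).
Jun 13, 1807 → Jul 13, 1807: 30 days (June has 30).
Jul 13, 1807 → Aug 13, 1807: 31 days (July has 31).
Aug 13, 1807 → Sep 13, 1807: 31 days (August has 31).
Sep 13, 1807 → Oct 13, 1807: 30 days (September has 30).
Oct 13, 1807 → Nov 13, 1807: 31 days (October has 31).
Nov 13, 1807 → Dec 7, 1807: 24 days.
Total: 7693 days.

7693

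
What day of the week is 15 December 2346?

Sunday

Doomsday rule: the anchor day for the 2300s is Wednesday. For year 46: 46÷12 = 3 r 10, and 10÷4 = 2, so 3+10+2 = 15.
Wednesday + 15 ≡ Thursday — that's 2346's doomsday.
In December the doomsday date is Dec 12.
Dec 15 is 3 days after Dec 12; 3 mod 7 = 3, so Thursday + 3 = Sunday.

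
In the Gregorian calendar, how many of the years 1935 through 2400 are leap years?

114

Multiples of 4 in [1935,2400]: 117.
Of those, multiples of 100: 5 (not leap unless ÷400).
Multiples of 400: 2.
Leap years = 117 − 5 + 2 = 114.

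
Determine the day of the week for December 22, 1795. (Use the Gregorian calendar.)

Tuesday

Doomsday rule: the anchor day for the 1700s is Sunday. For year 95: 95÷12 = 7 r 11, and 11÷4 = 2, so 7+11+2 = 20.
Sunday + 20 ≡ Saturday — that's 1795's doomsday.
In December the doomsday date is Dec 12.
Dec 22 is 10 days after Dec 12; 10 mod 7 = 3, so Saturday + 3 = Tuesday.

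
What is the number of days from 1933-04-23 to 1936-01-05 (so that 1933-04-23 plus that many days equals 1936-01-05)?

Apr 23, 1933 → Apr 23, 1934: 365 days.
Apr 23, 1934 → Apr 23, 1935: 365 days.
Apr 23, 1935 → May 23, 1935: 30 days (April has 30).
May 23, 1935 → Jun 23, 1935: 31 days (May has 31).
Jun 23, 1935 → Jul 23, 1935: 30 days (June has 30).
Jul 23, 1935 → Aug 23, 1935: 31 days (July has 31).
Aug 23, 1935 → Sep 23, 1935: 31 days (August has 31).
Sep 23, 1935 → Oct 23, 1935: 30 days (September has 30).
Oct 23, 1935 → Nov 23, 1935: 31 days (October has 31).
Nov 23, 1935 → Dec 23, 1935: 30 days (November has 30).
Dec 23, 1935 → Jan 5, 1936: 13 days.
Total: 987 days.

987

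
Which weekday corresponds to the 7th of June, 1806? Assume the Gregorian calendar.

Doomsday rule: the anchor day for the 1800s is Friday. For year 06: 6÷12 = 0 r 6, and 6÷4 = 1, so 0+6+1 = 7.
Friday + 7 ≡ Friday — that's 1806's doomsday.
In June the doomsday date is Jun 6.
Jun 7 is 1 day after Jun 6; 1 mod 7 = 1, so Friday + 1 = Saturday.

Saturday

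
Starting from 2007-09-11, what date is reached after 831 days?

+366 (one year; includes Feb 29, 2008) → Sep 11, 2008 (465 left).
+365 (one year) → Sep 11, 2009 (100 left).
Sep has 30 days: +20 → Oct 1, 2009 (80 left).
Oct has 31 days: +31 → Nov 1, 2009 (49 left).
Nov has 30 days: +30 → Dec 1, 2009 (19 left).
+19 → Dec 20, 2009.

December 20, 2009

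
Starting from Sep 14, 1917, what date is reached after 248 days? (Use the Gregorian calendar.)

May 20, 1918

Sep has 30 days: +17 → Oct 1, 1917 (231 left).
Oct has 31 days: +31 → Nov 1, 1917 (200 left).
Nov has 30 days: +30 → Dec 1, 1917 (170 left).
Dec has 31 days: +31 → Jan 1, 1918 (139 left).
Jan has 31 days: +31 → Feb 1, 1918 (108 left).
Feb has 28 days: +28 → Mar 1, 1918 (80 left).
Mar has 31 days: +31 → Apr 1, 1918 (49 left).
Apr has 30 days: +30 → May 1, 1918 (19 left).
+19 → May 20, 1918.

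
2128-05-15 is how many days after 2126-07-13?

Jul 13, 2126 → Jul 13, 2127: 365 days.
Jul 13, 2127 → Aug 13, 2127: 31 days (July has 31).
Aug 13, 2127 → Sep 13, 2127: 31 days (August has 31).
Sep 13, 2127 → Oct 13, 2127: 30 days (September has 30).
Oct 13, 2127 → Nov 13, 2127: 31 days (October has 31).
Nov 13, 2127 → Dec 13, 2127: 30 days (November has 30).
Dec 13, 2127 → Jan 13, 2128: 31 days (December has 31).
Jan 13, 2128 → Feb 13, 2128: 31 days (January has 31).
Feb 13, 2128 → Mar 13, 2128: 29 days (February has 29).
Mar 13, 2128 → Apr 13, 2128: 31 days (March has 31).
Apr 13, 2128 → May 13, 2128: 30 days (April has 30).
May 13, 2128 → May 15, 2128: 2 days.
Total: 672 days.

672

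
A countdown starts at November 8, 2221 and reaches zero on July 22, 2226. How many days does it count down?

Nov 8, 2221 → Nov 8, 2222: 365 days.
Nov 8, 2222 → Nov 8, 2223: 365 days.
Nov 8, 2223 → Nov 8, 2224: 366 days (Feb 29, 2224 is in that span).
Nov 8, 2224 → Nov 8, 2225: 365 days.
Nov 8, 2225 → Dec 8, 2225: 30 days (November has 30).
Dec 8, 2225 → Jan 8, 2226: 31 days (December has 31).
Jan 8, 2226 → Feb 8, 2226: 31 days (January has 31).
Feb 8, 2226 → Mar 8, 2226: 28 days (February has 28).
Mar 8, 2226 → Apr 8, 2226: 31 days (March has 31).
Apr 8, 2226 → May 8, 2226: 30 days (April has 30).
May 8, 2226 → Jun 8, 2226: 31 days (May has 31).
Jun 8, 2226 → Jul 8, 2226: 30 days (June has 30).
Jul 8, 2226 → Jul 22, 2226: 14 days.
Total: 1717 days.

1717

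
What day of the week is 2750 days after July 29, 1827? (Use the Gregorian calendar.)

First find the weekday of Jul 29, 1827. Doomsday rule: the anchor day for the 1800s is Friday. For year 27: 27÷12 = 2 r 3, and 3÷4 = 0, so 2+3+0 = 5.
Friday + 5 ≡ Wednesday — that's 1827's doomsday.
In July the doomsday date is Jul 11.
Jul 29 is 18 days after Jul 11; 18 mod 7 = 4, so Wednesday + 4 = Sunday.
2750 mod 7 = 6, so 2750 days after a Sunday is Sunday + 6 = Saturday.

Saturday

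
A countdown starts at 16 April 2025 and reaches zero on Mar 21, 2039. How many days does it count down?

5087

Apr 16, 2025 → Apr 16, 2026: 365 days.
Apr 16, 2026 → Apr 16, 2027: 365 days.
Apr 16, 2027 → Apr 16, 2028: 366 days (Feb 29, 2028 is in that span).
Apr 16, 2028 → Apr 16, 2029: 365 days.
Apr 16, 2029 → Apr 16, 2030: 365 days.
Apr 16, 2030 → Apr 16, 2031: 365 days.
Apr 16, 2031 → Apr 16, 2032: 366 days (Feb 29, 2032 is in that span).
Apr 16, 2032 → Apr 16, 2033: 365 days.
Apr 16, 2033 → Apr 16, 2034: 365 days.
Apr 16, 2034 → Apr 16, 2035: 365 days.
Apr 16, 2035 → Apr 16, 2036: 366 days (Feb 29, 2036 is in that span).
Apr 16, 2036 → Apr 16, 2037: 365 days.
Apr 16, 2037 → Apr 16, 2038: 365 days.
Apr 16, 2038 → May 16, 2038: 30 days (April has 30).
May 16, 2038 → Jun 16, 2038: 31 days (May has 31).
Jun 16, 2038 → Jul 16, 2038: 30 days (June has 30).
Jul 16, 2038 → Aug 16, 2038: 31 days (July has 31).
Aug 16, 2038 → Sep 16, 2038: 31 days (August has 31).
Sep 16, 2038 → Oct 16, 2038: 30 days (September has 30).
Oct 16, 2038 → Nov 16, 2038: 31 days (October has 31).
Nov 16, 2038 → Dec 16, 2038: 30 days (November has 30).
Dec 16, 2038 → Jan 16, 2039: 31 days (December has 31).
Jan 16, 2039 → Feb 16, 2039: 31 days (January has 31).
Feb 16, 2039 → Mar 16, 2039: 28 days (February has 28).
Mar 16, 2039 → Mar 21, 2039: 5 days.
Total: 5087 days.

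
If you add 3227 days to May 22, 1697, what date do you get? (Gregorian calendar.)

March 24, 1706

+365 (one year) → May 22, 1698 (2862 left).
+365 (one year) → May 22, 1699 (2497 left).
+365 (one year) → May 22, 1700 (2132 left).
+365 (one year) → May 22, 1701 (1767 left).
+365 (one year) → May 22, 1702 (1402 left).
+365 (one year) → May 22, 1703 (1037 left).
+366 (one year; includes Feb 29, 1704) → May 22, 1704 (671 left).
+365 (one year) → May 22, 1705 (306 left).
May has 31 days: +10 → Jun 1, 1705 (296 left).
Jun has 30 days: +30 → Jul 1, 1705 (266 left).
Jul has 31 days: +31 → Aug 1, 1705 (235 left).
Aug has 31 days: +31 → Sep 1, 1705 (204 left).
Sep has 30 days: +30 → Oct 1, 1705 (174 left).
Oct has 31 days: +31 → Nov 1, 1705 (143 left).
Nov has 30 days: +30 → Dec 1, 1705 (113 left).
Dec has 31 days: +31 → Jan 1, 1706 (82 left).
Jan has 31 days: +31 → Feb 1, 1706 (51 left).
Feb has 28 days: +28 → Mar 1, 1706 (23 left).
+23 → Mar 24, 1706.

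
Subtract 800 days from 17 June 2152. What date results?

−366 (one year; includes Feb 29, 2152) → Jun 17, 2151 (434 left).
−365 (one year) → Jun 17, 2150 (69 left).
−17 → May 31, 2150 (end of May, 31 days; 52 left).
−31 → Apr 30, 2150 (end of Apr, 30 days; 21 left).
−21 → Apr 9, 2150.

April 9, 2150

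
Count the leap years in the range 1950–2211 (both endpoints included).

63

Multiples of 4 in [1950,2211]: 65.
Of those, multiples of 100: 3 (not leap unless ÷400).
Multiples of 400: 1.
Leap years = 65 − 3 + 1 = 63.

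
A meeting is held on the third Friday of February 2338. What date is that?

February 1, 2338 is a Tuesday.
The first Friday is therefore February 4 (3 days later).
The third Friday is 4 + 2×7 = February 18.

February 18, 2338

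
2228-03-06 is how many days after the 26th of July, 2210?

Jul 26, 2210 → Jul 26, 2211: 365 days.
Jul 26, 2211 → Jul 26, 2212: 366 days (Feb 29, 2212 is in that span).
Jul 26, 2212 → Jul 26, 2213: 365 days.
Jul 26, 2213 → Jul 26, 2214: 365 days.
Jul 26, 2214 → Jul 26, 2215: 365 days.
Jul 26, 2215 → Jul 26, 2216: 366 days (Feb 29, 2216 is in that span).
Jul 26, 2216 → Jul 26, 2217: 365 days.
Jul 26, 2217 → Jul 26, 2218: 365 days.
Jul 26, 2218 → Jul 26, 2219: 365 days.
Jul 26, 2219 → Jul 26, 2220: 366 days (Feb 29, 2220 is in that span).
Jul 26, 2220 → Jul 26, 2221: 365 days.
Jul 26, 2221 → Jul 26, 2222: 365 days.
Jul 26, 2222 → Jul 26, 2223: 365 days.
Jul 26, 2223 → Jul 26, 2224: 366 days (Feb 29, 2224 is in that span).
Jul 26, 2224 → Jul 26, 2225: 365 days.
Jul 26, 2225 → Jul 26, 2226: 365 days.
Jul 26, 2226 → Jul 26, 2227: 365 days.
Jul 26, 2227 → Aug 26, 2227: 31 days (July has 31).
Aug 26, 2227 → Sep 26, 2227: 31 days (August has 31).
Sep 26, 2227 → Oct 26, 2227: 30 days (September has 30).
Oct 26, 2227 → Nov 26, 2227: 31 days (October has 31).
Nov 26, 2227 → Dec 26, 2227: 30 days (November has 30).
Dec 26, 2227 → Jan 26, 2228: 31 days (December has 31).
Jan 26, 2228 → Feb 26, 2228: 31 days (January has 31).
Feb 26, 2228 → Mar 6, 2228: 9 days.
Total: 6433 days.

6433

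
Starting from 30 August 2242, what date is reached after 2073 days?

+365 (one year) → Aug 30, 2243 (1708 left).
+366 (one year; includes Feb 29, 2244) → Aug 30, 2244 (1342 left).
+365 (one year) → Aug 30, 2245 (977 left).
+365 (one year) → Aug 30, 2246 (612 left).
+365 (one year) → Aug 30, 2247 (247 left).
Aug has 31 days: +2 → Sep 1, 2247 (245 left).
Sep has 30 days: +30 → Oct 1, 2247 (215 left).
Oct has 31 days: +31 → Nov 1, 2247 (184 left).
Nov has 30 days: +30 → Dec 1, 2247 (154 left).
Dec has 31 days: +31 → Jan 1, 2248 (123 left).
Jan has 31 days: +31 → Feb 1, 2248 (92 left).
Feb has 29 days: +29 → Mar 1, 2248 (63 left).
Mar has 31 days: +31 → Apr 1, 2248 (32 left).
Apr has 30 days: +30 → May 1, 2248 (2 left).
+2 → May 3, 2248.

May 3, 2248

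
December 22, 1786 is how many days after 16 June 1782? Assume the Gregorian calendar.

Jun 16, 1782 → Jun 16, 1783: 365 days.
Jun 16, 1783 → Jun 16, 1784: 366 days (Feb 29, 1784 is in that span).
Jun 16, 1784 → Jun 16, 1785: 365 days.
Jun 16, 1785 → Jun 16, 1786: 365 days.
Jun 16, 1786 → Jul 16, 1786: 30 days (June has 30).
Jul 16, 1786 → Aug 16, 1786: 31 days (July has 31).
Aug 16, 1786 → Sep 16, 1786: 31 days (August has 31).
Sep 16, 1786 → Oct 16, 1786: 30 days (September has 30).
Oct 16, 1786 → Nov 16, 1786: 31 days (October has 31).
Nov 16, 1786 → Dec 16, 1786: 30 days (November has 30).
Dec 16, 1786 → Dec 22, 1786: 6 days.
Total: 1650 days.

1650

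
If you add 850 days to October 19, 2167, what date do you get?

+366 (one year; includes Feb 29, 2168) → Oct 19, 2168 (484 left).
+365 (one year) → Oct 19, 2169 (119 left).
Oct has 31 days: +13 → Nov 1, 2169 (106 left).
Nov has 30 days: +30 → Dec 1, 2169 (76 left).
Dec has 31 days: +31 → Jan 1, 2170 (45 left).
Jan has 31 days: +31 → Feb 1, 2170 (14 left).
+14 → Feb 15, 2170.

February 15, 2170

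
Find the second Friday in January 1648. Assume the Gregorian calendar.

January 10, 1648

January 1, 1648 is a Wednesday.
The first Friday is therefore January 3 (2 days later).
The second Friday is 3 + 1×7 = January 10.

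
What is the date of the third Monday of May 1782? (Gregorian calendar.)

May 1, 1782 is a Wednesday.
The first Monday is therefore May 6 (5 days later).
The third Monday is 6 + 2×7 = May 20.

May 20, 1782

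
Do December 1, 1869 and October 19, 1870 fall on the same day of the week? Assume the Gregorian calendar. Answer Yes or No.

Yes

From Dec 1, 1869 to Oct 19, 1870 is 322 days.
322 mod 7 = 0, so they are the same weekday.
(Dec 1, 1869 is a Wednesday; Oct 19, 1870 is a Wednesday.)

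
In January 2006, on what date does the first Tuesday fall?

January 1, 2006 is a Sunday.
The first Tuesday is therefore January 3 (2 days later).

January 3, 2006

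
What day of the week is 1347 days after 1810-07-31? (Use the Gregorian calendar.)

Jul 31, 1810 is a Tuesday.
1347 mod 7 = 3, so 1347 days after a Tuesday is Tuesday + 3 = Friday.

Friday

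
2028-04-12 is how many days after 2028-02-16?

56

Feb 16, 2028 → Mar 16, 2028: 29 days (February has 29).
Mar 16, 2028 → Apr 12, 2028: 27 days.
Total: 56 days.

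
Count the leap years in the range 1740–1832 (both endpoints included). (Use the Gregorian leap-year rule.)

Multiples of 4 in [1740,1832]: 24.
Of those, multiples of 100: 1 (not leap unless ÷400).
Multiples of 400: 0.
Leap years = 24 − 1 + 0 = 23.

23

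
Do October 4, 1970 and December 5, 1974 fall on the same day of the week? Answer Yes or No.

No

From Oct 4, 1970 to Dec 5, 1974 is 1523 days.
1523 mod 7 = 4, so they are different weekdays.
(Oct 4, 1970 is a Sunday; Dec 5, 1974 is a Thursday.)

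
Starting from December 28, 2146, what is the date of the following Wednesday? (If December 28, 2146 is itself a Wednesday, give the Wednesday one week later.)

Dec 28, 2146 is a Wednesday.
From Wednesday to the next Wednesday is 7 days.
Dec 28, 2146 + 7 = Jan 4, 2147.

January 4, 2147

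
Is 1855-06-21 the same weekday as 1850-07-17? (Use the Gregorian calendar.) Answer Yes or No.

From Jul 17, 1850 to Jun 21, 1855 is 1800 days.
1800 mod 7 = 1, so they are different weekdays.
(Jul 17, 1850 is a Wednesday; Jun 21, 1855 is a Thursday.)

No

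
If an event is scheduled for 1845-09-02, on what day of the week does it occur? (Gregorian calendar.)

Tuesday

Doomsday rule: the anchor day for the 1800s is Friday. For year 45: 45÷12 = 3 r 9, and 9÷4 = 2, so 3+9+2 = 14.
Friday + 14 ≡ Friday — that's 1845's doomsday.
In September the doomsday date is Sep 5.
Sep 2 is 3 days before Sep 5; 3 mod 7 = 3, so Friday − 3 = Tuesday.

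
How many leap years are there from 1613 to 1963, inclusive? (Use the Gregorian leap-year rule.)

84

Multiples of 4 in [1613,1963]: 87.
Of those, multiples of 100: 3 (not leap unless ÷400).
Multiples of 400: 0.
Leap years = 87 − 3 + 0 = 84.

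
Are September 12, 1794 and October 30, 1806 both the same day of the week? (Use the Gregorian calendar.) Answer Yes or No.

No

From Sep 12, 1794 to Oct 30, 1806 is 4430 days.
4430 mod 7 = 6, so they are different weekdays.
(Sep 12, 1794 is a Friday; Oct 30, 1806 is a Thursday.)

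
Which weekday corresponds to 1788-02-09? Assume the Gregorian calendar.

Saturday

Doomsday rule: the anchor day for the 1700s is Sunday. For year 88: 88÷12 = 7 r 4, and 4÷4 = 1, so 7+4+1 = 12.
Sunday + 12 ≡ Friday — that's 1788's doomsday.
In February the doomsday date is Feb 29 (1788 is a leap year (divisible by 4)).
Feb 9 is 20 days before Feb 29; 20 mod 7 = 6, so Friday − 6 = Saturday.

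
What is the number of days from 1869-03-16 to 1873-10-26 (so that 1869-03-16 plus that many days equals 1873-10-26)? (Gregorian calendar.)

1685

Mar 16, 1869 → Mar 16, 1870: 365 days.
Mar 16, 1870 → Mar 16, 1871: 365 days.
Mar 16, 1871 → Mar 16, 1872: 366 days (Feb 29, 1872 is in that span).
Mar 16, 1872 → Mar 16, 1873: 365 days.
Mar 16, 1873 → Apr 16, 1873: 31 days (March has 31).
Apr 16, 1873 → May 16, 1873: 30 days (April has 30).
May 16, 1873 → Jun 16, 1873: 31 days (May has 31).
Jun 16, 1873 → Jul 16, 1873: 30 days (June has 30).
Jul 16, 1873 → Aug 16, 1873: 31 days (July has 31).
Aug 16, 1873 → Sep 16, 1873: 31 days (August has 31).
Sep 16, 1873 → Oct 16, 1873: 30 days (September has 30).
Oct 16, 1873 → Oct 26, 1873: 10 days.
Total: 1685 days.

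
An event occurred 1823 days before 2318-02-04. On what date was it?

−365 (one year) → Feb 4, 2317 (1458 left).
−366 (one year; includes Feb 29, 2316) → Feb 4, 2316 (1092 left).
−365 (one year) → Feb 4, 2315 (727 left).
−365 (one year) → Feb 4, 2314 (362 left).
−4 → Jan 31, 2314 (end of Jan, 31 days; 358 left).
−31 → Dec 31, 2313 (end of Dec, 31 days; 327 left).
−31 → Nov 30, 2313 (end of Nov, 30 days; 296 left).
−30 → Oct 31, 2313 (end of Oct, 31 days; 266 left).
−31 → Sep 30, 2313 (end of Sep, 30 days; 235 left).
−30 → Aug 31, 2313 (end of Aug, 31 days; 205 left).
−31 → Jul 31, 2313 (end of Jul, 31 days; 174 left).
−31 → Jun 30, 2313 (end of Jun, 30 days; 143 left).
−30 → May 31, 2313 (end of May, 31 days; 113 left).
−31 → Apr 30, 2313 (end of Apr, 30 days; 82 left).
−30 → Mar 31, 2313 (end of Mar, 31 days; 52 left).
−31 → Feb 28, 2313 (end of Feb, 28 days; 21 left).
−21 → Feb 7, 2313.

February 7, 2313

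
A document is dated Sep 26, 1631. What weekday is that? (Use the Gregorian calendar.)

Friday

Doomsday rule: the anchor day for the 1600s is Tuesday. For year 31: 31÷12 = 2 r 7, and 7÷4 = 1, so 2+7+1 = 10.
Tuesday + 10 ≡ Friday — that's 1631's doomsday.
In September the doomsday date is Sep 5.
Sep 26 is 21 days after Sep 5; 21 mod 7 = 0, so Friday + 0 = Friday.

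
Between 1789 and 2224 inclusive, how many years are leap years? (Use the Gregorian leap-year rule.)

105

Multiples of 4 in [1789,2224]: 109.
Of those, multiples of 100: 5 (not leap unless ÷400).
Multiples of 400: 1.
Leap years = 109 − 5 + 1 = 105.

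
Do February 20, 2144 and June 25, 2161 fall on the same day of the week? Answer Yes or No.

Yes

From Feb 20, 2144 to Jun 25, 2161 is 6335 days.
6335 mod 7 = 0, so they are the same weekday.
(Feb 20, 2144 is a Thursday; Jun 25, 2161 is a Thursday.)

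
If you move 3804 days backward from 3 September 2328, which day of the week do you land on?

First find the weekday of Sep 3, 2328. Doomsday rule: the anchor day for the 2300s is Wednesday. For year 28: 28÷12 = 2 r 4, and 4÷4 = 1, so 2+4+1 = 7.
Wednesday + 7 ≡ Wednesday — that's 2328's doomsday.
In September the doomsday date is Sep 5.
Sep 3 is 2 days before Sep 5; 2 mod 7 = 2, so Wednesday − 2 = Monday.
3804 mod 7 = 3, so 3804 days before a Monday is Monday − 3 = Friday.

Friday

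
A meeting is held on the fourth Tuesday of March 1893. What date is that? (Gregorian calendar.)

March 1, 1893 is a Wednesday.
The first Tuesday is therefore March 7 (6 days later).
The fourth Tuesday is 7 + 3×7 = March 28.

March 28, 1893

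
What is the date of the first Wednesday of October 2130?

October 1, 2130 is a Sunday.
The first Wednesday is therefore October 4 (3 days later).

October 4, 2130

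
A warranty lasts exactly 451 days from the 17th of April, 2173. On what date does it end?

July 12, 2174

+365 (one year) → Apr 17, 2174 (86 left).
Apr has 30 days: +14 → May 1, 2174 (72 left).
May has 31 days: +31 → Jun 1, 2174 (41 left).
Jun has 30 days: +30 → Jul 1, 2174 (11 left).
+11 → Jul 12, 2174.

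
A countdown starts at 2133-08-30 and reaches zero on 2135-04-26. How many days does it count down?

Aug 30, 2133 → Aug 30, 2134: 365 days.
Aug 30, 2134 → Sep 30, 2134: 31 days (August has 31).
Sep 30, 2134 → Oct 30, 2134: 30 days (September has 30).
Oct 30, 2134 → Nov 30, 2134: 31 days (October has 31).
Nov 30, 2134 → Dec 30, 2134: 30 days (November has 30).
Dec 30, 2134 → Jan 30, 2135: 31 days (December has 31).
Jan 30, 2135 → Feb 28, 2135: 29 days (January has 31).
Feb 28, 2135 → Mar 28, 2135: 28 days (February has 28).
Mar 28, 2135 → Apr 26, 2135: 29 days.
Total: 604 days.

604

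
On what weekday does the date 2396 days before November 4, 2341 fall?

First find the weekday of Nov 4, 2341. Doomsday rule: the anchor day for the 2300s is Wednesday. For year 41: 41÷12 = 3 r 5, and 5÷4 = 1, so 3+5+1 = 9.
Wednesday + 9 ≡ Friday — that's 2341's doomsday.
In November the doomsday date is Nov 7.
Nov 4 is 3 days before Nov 7; 3 mod 7 = 3, so Friday − 3 = Tuesday.
2396 mod 7 = 2, so 2396 days before a Tuesday is Tuesday − 2 = Sunday.

Sunday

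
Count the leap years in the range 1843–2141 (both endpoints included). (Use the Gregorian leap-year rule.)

Multiples of 4 in [1843,2141]: 75.
Of those, multiples of 100: 3 (not leap unless ÷400).
Multiples of 400: 1.
Leap years = 75 − 3 + 1 = 73.

73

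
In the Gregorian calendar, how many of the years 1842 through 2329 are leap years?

Multiples of 4 in [1842,2329]: 122.
Of those, multiples of 100: 5 (not leap unless ÷400).
Multiples of 400: 1.
Leap years = 122 − 5 + 1 = 118.

118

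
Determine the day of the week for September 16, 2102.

Saturday

January 1, 2102 is a Sunday.
Jan 1, 2102 → Feb 1, 2102: 31 days (January has 31).
Feb 1, 2102 → Mar 1, 2102: 28 days (February has 28).
Mar 1, 2102 → Apr 1, 2102: 31 days (March has 31).
Apr 1, 2102 → May 1, 2102: 30 days (April has 30).
May 1, 2102 → Jun 1, 2102: 31 days (May has 31).
Jun 1, 2102 → Jul 1, 2102: 30 days (June has 30).
Jul 1, 2102 → Aug 1, 2102: 31 days (July has 31).
Aug 1, 2102 → Sep 1, 2102: 31 days (August has 31).
Sep 1, 2102 → Sep 16, 2102: 15 days.
Total: 258 days.
258 mod 7 = 6, so Sunday + 6 = Saturday.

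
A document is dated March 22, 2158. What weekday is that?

Wednesday

Doomsday rule: the anchor day for the 2100s is Sunday. For year 58: 58÷12 = 4 r 10, and 10÷4 = 2, so 4+10+2 = 16.
Sunday + 16 ≡ Tuesday — that's 2158's doomsday.
In March the doomsday date is Mar 14.
Mar 22 is 8 days after Mar 14; 8 mod 7 = 1, so Tuesday + 1 = Wednesday.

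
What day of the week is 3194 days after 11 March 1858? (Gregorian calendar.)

Saturday

Mar 11, 1858 is a Thursday.
3194 mod 7 = 2, so 3194 days after a Thursday is Thursday + 2 = Saturday.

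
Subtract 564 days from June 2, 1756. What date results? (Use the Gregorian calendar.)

November 16, 1754

−366 (one year; includes Feb 29, 1756) → Jun 2, 1755 (198 left).
−2 → May 31, 1755 (end of May, 31 days; 196 left).
−31 → Apr 30, 1755 (end of Apr, 30 days; 165 left).
−30 → Mar 31, 1755 (end of Mar, 31 days; 135 left).
−31 → Feb 28, 1755 (end of Feb, 28 days; 104 left).
−28 → Jan 31, 1755 (end of Jan, 31 days; 76 left).
−31 → Dec 31, 1754 (end of Dec, 31 days; 45 left).
−31 → Nov 30, 1754 (end of Nov, 30 days; 14 left).
−14 → Nov 16, 1754.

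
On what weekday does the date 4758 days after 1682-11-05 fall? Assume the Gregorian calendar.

Tuesday

Nov 5, 1682 is a Thursday.
4758 mod 7 = 5, so 4758 days after a Thursday is Thursday + 5 = Tuesday.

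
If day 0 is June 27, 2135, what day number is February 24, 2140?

1703

Jun 27, 2135 → Jun 27, 2136: 366 days (Feb 29, 2136 is in that span).
Jun 27, 2136 → Jun 27, 2137: 365 days.
Jun 27, 2137 → Jun 27, 2138: 365 days.
Jun 27, 2138 → Jun 27, 2139: 365 days.
Jun 27, 2139 → Jul 27, 2139: 30 days (June has 30).
Jul 27, 2139 → Aug 27, 2139: 31 days (July has 31).
Aug 27, 2139 → Sep 27, 2139: 31 days (August has 31).
Sep 27, 2139 → Oct 27, 2139: 30 days (September has 30).
Oct 27, 2139 → Nov 27, 2139: 31 days (October has 31).
Nov 27, 2139 → Dec 27, 2139: 30 days (November has 30).
Dec 27, 2139 → Jan 27, 2140: 31 days (December has 31).
Jan 27, 2140 → Feb 24, 2140: 28 days.
Total: 1703 days.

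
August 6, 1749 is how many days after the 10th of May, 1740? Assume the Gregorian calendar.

May 10, 1740 → May 10, 1741: 365 days.
May 10, 1741 → May 10, 1742: 365 days.
May 10, 1742 → May 10, 1743: 365 days.
May 10, 1743 → May 10, 1744: 366 days (Feb 29, 1744 is in that span).
May 10, 1744 → May 10, 1745: 365 days.
May 10, 1745 → May 10, 1746: 365 days.
May 10, 1746 → May 10, 1747: 365 days.
May 10, 1747 → May 10, 1748: 366 days (Feb 29, 1748 is in that span).
May 10, 1748 → May 10, 1749: 365 days.
May 10, 1749 → Jun 10, 1749: 31 days (May has 31).
Jun 10, 1749 → Jul 10, 1749: 30 days (June has 30).
Jul 10, 1749 → Aug 6, 1749: 27 days.
Total: 3375 days.

3375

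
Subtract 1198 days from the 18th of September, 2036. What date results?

June 8, 2033

−366 (one year; includes Feb 29, 2036) → Sep 18, 2035 (832 left).
−365 (one year) → Sep 18, 2034 (467 left).
−365 (one year) → Sep 18, 2033 (102 left).
−18 → Aug 31, 2033 (end of Aug, 31 days; 84 left).
−31 → Jul 31, 2033 (end of Jul, 31 days; 53 left).
−31 → Jun 30, 2033 (end of Jun, 30 days; 22 left).
−22 → Jun 8, 2033.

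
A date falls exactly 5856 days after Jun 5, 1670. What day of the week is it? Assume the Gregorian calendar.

Monday

First find the weekday of Jun 5, 1670. Doomsday rule: the anchor day for the 1600s is Tuesday. For year 70: 70÷12 = 5 r 10, and 10÷4 = 2, so 5+10+2 = 17.
Tuesday + 17 ≡ Friday — that's 1670's doomsday.
In June the doomsday date is Jun 6.
Jun 5 is 1 day before Jun 6; 1 mod 7 = 1, so Friday − 1 = Thursday.
5856 mod 7 = 4, so 5856 days after a Thursday is Thursday + 4 = Monday.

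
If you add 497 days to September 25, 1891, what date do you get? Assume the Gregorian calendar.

February 3, 1893

+366 (one year; includes Feb 29, 1892) → Sep 25, 1892 (131 left).
Sep has 30 days: +6 → Oct 1, 1892 (125 left).
Oct has 31 days: +31 → Nov 1, 1892 (94 left).
Nov has 30 days: +30 → Dec 1, 1892 (64 left).
Dec has 31 days: +31 → Jan 1, 1893 (33 left).
Jan has 31 days: +31 → Feb 1, 1893 (2 left).
+2 → Feb 3, 1893.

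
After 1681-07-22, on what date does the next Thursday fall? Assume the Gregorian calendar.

July 24, 1681

Jul 22, 1681 is a Tuesday.
From Tuesday to the next Thursday is 2 days.
Jul 22, 1681 + 2 = Jul 24, 1681.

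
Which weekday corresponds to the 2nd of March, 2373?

Doomsday rule: the anchor day for the 2300s is Wednesday. For year 73: 73÷12 = 6 r 1, and 1÷4 = 0, so 6+1+0 = 7.
Wednesday + 7 ≡ Wednesday — that's 2373's doomsday.
In March the doomsday date is Mar 14.
Mar 2 is 12 days before Mar 14; 12 mod 7 = 5, so Wednesday − 5 = Friday.

Friday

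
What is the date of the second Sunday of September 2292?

September 1, 2292 is a Thursday.
The first Sunday is therefore September 4 (3 days later).
The second Sunday is 4 + 1×7 = September 11.

September 11, 2292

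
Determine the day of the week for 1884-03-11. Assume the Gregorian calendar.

Tuesday

Doomsday rule: the anchor day for the 1800s is Friday. For year 84: 84÷12 = 7 r 0, and 0÷4 = 0, so 7+0+0 = 7.
Friday + 7 ≡ Friday — that's 1884's doomsday.
In March the doomsday date is Mar 14.
Mar 11 is 3 days before Mar 14; 3 mod 7 = 3, so Friday − 3 = Tuesday.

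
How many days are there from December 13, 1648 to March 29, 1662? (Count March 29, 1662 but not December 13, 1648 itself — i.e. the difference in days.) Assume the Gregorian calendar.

Dec 13, 1648 → Dec 13, 1649: 365 days.
Dec 13, 1649 → Dec 13, 1650: 365 days.
Dec 13, 1650 → Dec 13, 1651: 365 days.
Dec 13, 1651 → Dec 13, 1652: 366 days (Feb 29, 1652 is in that span).
Dec 13, 1652 → Dec 13, 1653: 365 days.
Dec 13, 1653 → Dec 13, 1654: 365 days.
Dec 13, 1654 → Dec 13, 1655: 365 days.
Dec 13, 1655 → Dec 13, 1656: 366 days (Feb 29, 1656 is in that span).
Dec 13, 1656 → Dec 13, 1657: 365 days.
Dec 13, 1657 → Dec 13, 1658: 365 days.
Dec 13, 1658 → Dec 13, 1659: 365 days.
Dec 13, 1659 → Dec 13, 1660: 366 days (Feb 29, 1660 is in that span).
Dec 13, 1660 → Dec 13, 1661: 365 days.
Dec 13, 1661 → Jan 13, 1662: 31 days (December has 31).
Jan 13, 1662 → Feb 13, 1662: 31 days (January has 31).
Feb 13, 1662 → Mar 13, 1662: 28 days (February has 28).
Mar 13, 1662 → Mar 29, 1662: 16 days.
Total: 4854 days.

4854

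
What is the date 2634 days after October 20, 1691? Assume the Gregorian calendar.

+366 (one year; includes Feb 29, 1692) → Oct 20, 1692 (2268 left).
+365 (one year) → Oct 20, 1693 (1903 left).
+365 (one year) → Oct 20, 1694 (1538 left).
+365 (one year) → Oct 20, 1695 (1173 left).
+366 (one year; includes Feb 29, 1696) → Oct 20, 1696 (807 left).
+365 (one year) → Oct 20, 1697 (442 left).
+365 (one year) → Oct 20, 1698 (77 left).
Oct has 31 days: +12 → Nov 1, 1698 (65 left).
Nov has 30 days: +30 → Dec 1, 1698 (35 left).
Dec has 31 days: +31 → Jan 1, 1699 (4 left).
+4 → Jan 5, 1699.

January 5, 1699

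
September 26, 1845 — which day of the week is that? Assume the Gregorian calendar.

Friday

Doomsday rule: the anchor day for the 1800s is Friday. For year 45: 45÷12 = 3 r 9, and 9÷4 = 2, so 3+9+2 = 14.
Friday + 14 ≡ Friday — that's 1845's doomsday.
In September the doomsday date is Sep 5.
Sep 26 is 21 days after Sep 5; 21 mod 7 = 0, so Friday + 0 = Friday.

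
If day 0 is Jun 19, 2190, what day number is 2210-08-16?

Jun 19, 2190 → Jun 19, 2191: 365 days.
Jun 19, 2191 → Jun 19, 2192: 366 days (Feb 29, 2192 is in that span).
Jun 19, 2192 → Jun 19, 2193: 365 days.
Jun 19, 2193 → Jun 19, 2194: 365 days.
Jun 19, 2194 → Jun 19, 2195: 365 days.
Jun 19, 2195 → Jun 19, 2196: 366 days (Feb 29, 2196 is in that span).
Jun 19, 2196 → Jun 19, 2197: 365 days.
Jun 19, 2197 → Jun 19, 2198: 365 days.
Jun 19, 2198 → Jun 19, 2199: 365 days.
Jun 19, 2199 → Jun 19, 2200: 365 days.
Jun 19, 2200 → Jun 19, 2201: 365 days.
Jun 19, 2201 → Jun 19, 2202: 365 days.
Jun 19, 2202 → Jun 19, 2203: 365 days.
Jun 19, 2203 → Jun 19, 2204: 366 days (Feb 29, 2204 is in that span).
Jun 19, 2204 → Jun 19, 2205: 365 days.
Jun 19, 2205 → Jun 19, 2206: 365 days.
Jun 19, 2206 → Jun 19, 2207: 365 days.
Jun 19, 2207 → Jun 19, 2208: 366 days (Feb 29, 2208 is in that span).
Jun 19, 2208 → Jun 19, 2209: 365 days.
Jun 19, 2209 → Jun 19, 2210: 365 days.
Jun 19, 2210 → Jul 19, 2210: 30 days (June has 30).
Jul 19, 2210 → Aug 16, 2210: 28 days.
Total: 7362 days.

7362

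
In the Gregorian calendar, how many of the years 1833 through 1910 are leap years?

Multiples of 4 in [1833,1910]: 19.
Of those, multiples of 100: 1 (not leap unless ÷400).
Multiples of 400: 0.
Leap years = 19 − 1 + 0 = 18.

18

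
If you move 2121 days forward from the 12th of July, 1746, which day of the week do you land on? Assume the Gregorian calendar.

Jul 12, 1746 is a Tuesday.
2121 mod 7 = 0, so 2121 days after a Tuesday is Tuesday + 0 = Tuesday.

Tuesday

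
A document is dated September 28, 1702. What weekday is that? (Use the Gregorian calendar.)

Thursday

Doomsday rule: the anchor day for the 1700s is Sunday. For year 02: 2÷12 = 0 r 2, and 2÷4 = 0, so 0+2+0 = 2.
Sunday + 2 ≡ Tuesday — that's 1702's doomsday.
In September the doomsday date is Sep 5.
Sep 28 is 23 days after Sep 5; 23 mod 7 = 2, so Tuesday + 2 = Thursday.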